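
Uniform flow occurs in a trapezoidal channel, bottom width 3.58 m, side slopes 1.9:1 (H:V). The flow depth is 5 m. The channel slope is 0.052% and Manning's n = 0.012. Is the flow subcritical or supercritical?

subcritical

With bottom width b = 3.58 m and side slope z = 1.9: A = (b + zy)y = (3.58 + 1.9×5)×5 = 65.4 m²; P = b + 2y√(1+z²) = 3.58 + 2×5×2.147 = 25.05 m.
Hydraulic radius R = A/P = 65.4/25.05 = 2.611 m.
V = (1/n) R^(2/3) √S = (1/0.012) × 2.611^(2/3) × √0.00052 = 3.603 m/s. Hydraulic depth D_h = A/T = 65.4/22.58 = 2.896 m.
Froude number Fr = V/√(g·D_h) = 3.603/√(9.81×2.896) = 0.676, which is less than 1, so the flow is subcritical.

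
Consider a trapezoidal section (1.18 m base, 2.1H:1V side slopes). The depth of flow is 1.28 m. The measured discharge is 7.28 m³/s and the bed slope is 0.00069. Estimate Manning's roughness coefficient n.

n = 0.014

With bottom width b = 1.18 m and side slope z = 2.1: A = (b + zy)y = (1.18 + 2.1×1.28)×1.28 = 4.951 m²; P = b + 2y√(1+z²) = 1.18 + 2×1.28×2.326 = 7.134 m.
Hydraulic radius R = A/P = 4.951/7.134 = 0.694 m.
Rearranging Manning's equation: n = (1/Q) A R^(2/3) S^(1/2) = (1/7.28) × 4.951 × 0.694^(2/3) × √0.00069 = 0.014.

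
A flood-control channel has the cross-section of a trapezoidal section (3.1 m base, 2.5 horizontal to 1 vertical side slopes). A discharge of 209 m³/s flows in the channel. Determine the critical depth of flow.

y_c = 3.71 m

At critical depth, Q² T / (g A³) = 1, i.e. A³/T = Q²/g = 209²/9.81 = 4453.
Try y = 2.52 m: A³/T = 846.6 — too small.
Try y = 4.16 m: A³/T = 7411 — too large.
Try y = 3.71 m: A³/T = 4470 — ≈ 4453.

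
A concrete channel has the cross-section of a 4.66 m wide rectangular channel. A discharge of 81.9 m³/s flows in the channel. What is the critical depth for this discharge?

y_c = 3.16 m

For a rectangular channel, critical depth y_c = (q²/g)^(1/3) where q = Q/b = 81.9/4.66 = 17.58 m²/s.
So y_c = (17.58²/9.81)^(1/3) = 3.16 m.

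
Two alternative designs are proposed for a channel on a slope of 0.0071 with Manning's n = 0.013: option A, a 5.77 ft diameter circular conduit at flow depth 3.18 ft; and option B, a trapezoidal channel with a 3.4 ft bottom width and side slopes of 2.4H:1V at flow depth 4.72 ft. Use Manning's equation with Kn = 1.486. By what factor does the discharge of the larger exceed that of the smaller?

Channel A: For a circular section of diameter D = 5.77 ft at depth y = 3.18 ft, the central angle is θ = 2 arccos(1 − 2y/D) = 3.346 rad. Then A = (D²/8)(θ − sin θ) = 14.77 ft² and P = Dθ/2 = 9.655 ft. Hydraulic radius R = A/P = 14.77/9.655 = 1.53 ft. Q_A = (1.486/0.013)·14.77·1.53^(2/3)·√0.0071 = 188.9 ft³/s.
Channel B: With bottom width b = 3.4 ft and side slope z = 2.4: A = (b + zy)y = (3.4 + 2.4×4.72)×4.72 = 69.52 ft²; P = b + 2y√(1+z²) = 3.4 + 2×4.72×2.6 = 27.94 ft. Hydraulic radius R = A/P = 69.52/27.94 = 2.488 ft. Q_B = (1.486/0.013)·69.52·2.488^(2/3)·√0.0071 = 1229 ft³/s.
The larger discharge is 1229 ft³/s and the smaller is 188.9 ft³/s; the ratio is 6.51.

6.51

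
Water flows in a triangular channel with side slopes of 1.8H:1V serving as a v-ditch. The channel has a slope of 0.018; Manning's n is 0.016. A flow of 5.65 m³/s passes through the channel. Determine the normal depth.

Manning's equation rearranged: A R^(2/3) = nQ / (1·√S) = 0.016 × 5.65 / (√0.018) = 0.6738.
Try y = 0.986 m: A R^(2/3) = 0.9984 — high.
Try y = 0.611 m: A R^(2/3) = 0.2787 — low.
Try y = 0.851 m: A R^(2/3) = 0.6742 — ≈ 0.6738.

y_n = 0.851 m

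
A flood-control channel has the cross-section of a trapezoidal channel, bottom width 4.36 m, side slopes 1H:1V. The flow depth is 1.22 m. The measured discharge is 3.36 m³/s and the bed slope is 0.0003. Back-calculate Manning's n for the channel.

n = 0.032

With bottom width b = 4.36 m and side slope z = 1: A = (b + zy)y = (4.36 + 1×1.22)×1.22 = 6.808 m²; P = b + 2y√(1+z²) = 4.36 + 2×1.22×1.414 = 7.811 m.
Hydraulic radius R = A/P = 6.808/7.811 = 0.8716 m.
Rearranging Manning's equation: n = (1/Q) A R^(2/3) S^(1/2) = (1/3.36) × 6.808 × 0.8716^(2/3) × √0.0003 = 0.032.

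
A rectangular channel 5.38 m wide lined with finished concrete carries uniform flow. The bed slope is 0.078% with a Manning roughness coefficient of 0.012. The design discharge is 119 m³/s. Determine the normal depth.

Manning's equation rearranged: A R^(2/3) = nQ / (1·√S) = 0.012 × 119 / (√0.00078) = 51.13.
Trying y = 4.33 m: A R^(2/3) = 32.65 — low.
Trying y = 7.82 m: A R^(2/3) = 66.82 — high.
Trying y = 6.24 m: A R^(2/3) = 51.13 — matches.

y_n = 6.24 m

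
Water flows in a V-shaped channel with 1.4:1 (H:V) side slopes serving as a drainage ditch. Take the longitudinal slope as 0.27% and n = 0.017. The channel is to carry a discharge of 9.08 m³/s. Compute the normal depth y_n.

Manning's equation rearranged: A R^(2/3) = nQ / (1·√S) = 0.017 × 9.08 / (√0.0027) = 2.971.
Trying y = 1.17 m: A R^(2/3) = 1.168 — short.
Trying y = 1.66 m: A R^(2/3) = 2.97 — matches.

y_n = 1.66 m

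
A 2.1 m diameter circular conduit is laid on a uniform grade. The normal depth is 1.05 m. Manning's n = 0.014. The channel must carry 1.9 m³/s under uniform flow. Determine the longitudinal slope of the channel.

For a circular section of diameter D = 2.1 m at depth y = 1.05 m, the central angle is θ = 2 arccos(1 − 2y/D) = 3.142 rad. Then A = (D²/8)(θ − sin θ) = 1.732 m² and P = Dθ/2 = 3.299 m.
Hydraulic radius R = A/P = 1.732/3.299 = 0.525 m.
From Manning's equation, S = [nQ / (1 A R^(2/3))]² = [0.014 × 1.9 / (1 × 1.732 × 0.525^(2/3))]² = 0.000557.

S = 0.000557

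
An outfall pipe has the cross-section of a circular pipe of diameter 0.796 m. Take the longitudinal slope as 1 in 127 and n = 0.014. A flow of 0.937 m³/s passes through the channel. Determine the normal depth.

Manning's equation rearranged: A R^(2/3) = nQ / (1·√S) = 0.014 × 0.937 / (√0.007874) = 0.1478.
At y = 0.512 m: A R^(2/3) = 0.1264 — too small.
At y = 0.647 m: A R^(2/3) = 0.1683 — too large.
At y = 0.575 m: A R^(2/3) = 0.1478 — matches.

y_n = 0.575 m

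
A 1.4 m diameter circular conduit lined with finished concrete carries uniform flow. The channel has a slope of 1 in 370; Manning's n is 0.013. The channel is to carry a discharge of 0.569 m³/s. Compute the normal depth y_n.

y_n = 0.409 m

Manning's equation rearranged: A R^(2/3) = nQ / (1·√S) = 0.013 × 0.569 / (√0.002703) = 0.1423.
Try y = 0.295 m: A R^(2/3) = 0.0744 — too small.
Try y = 0.409 m: A R^(2/3) = 0.1422 — matches.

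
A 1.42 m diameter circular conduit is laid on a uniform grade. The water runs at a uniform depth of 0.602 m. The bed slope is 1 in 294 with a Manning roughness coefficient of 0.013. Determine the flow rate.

For a circular section of diameter D = 1.42 m at depth y = 0.602 m, the central angle is θ = 2 arccos(1 − 2y/D) = 2.836 rad. Then A = (D²/8)(θ − sin θ) = 0.6391 m² and P = Dθ/2 = 2.014 m.
Hydraulic radius R = A/P = 0.6391/2.014 = 0.3174 m.
Manning's equation: Q = (1/n) A R^(2/3) S^(1/2) = (1/0.013) × 0.6391 × 0.3174^(2/3) × 0.003401^(1/2) = 1.33 m³/s.

Q = 1.33 m³/s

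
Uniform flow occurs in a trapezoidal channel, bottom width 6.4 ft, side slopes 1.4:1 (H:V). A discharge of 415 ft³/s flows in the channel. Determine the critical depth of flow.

At critical depth, Q² T / (g A³) = 1, i.e. A³/T = Q²/g = 415²/32.2 = 5349.
Try y = 4.68 ft: A³/T = 11420 — high.
Try y = 3.83 ft: A³/T = 5339 — ≈ 5349.

y_c = 3.83 ft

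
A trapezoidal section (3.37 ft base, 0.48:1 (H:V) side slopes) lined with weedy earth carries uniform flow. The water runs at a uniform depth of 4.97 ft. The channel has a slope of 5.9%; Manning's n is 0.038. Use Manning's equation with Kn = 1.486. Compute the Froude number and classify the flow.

With bottom width b = 3.37 ft and side slope z = 0.48: A = (b + zy)y = (3.37 + 0.48×4.97)×4.97 = 28.61 ft²; P = b + 2y√(1+z²) = 3.37 + 2×4.97×1.109 = 14.4 ft.
Hydraulic radius R = A/P = 28.61/14.4 = 1.987 ft.
V = (1.486/n) R^(2/3) √S = (1.486/0.038) × 1.987^(2/3) × √0.059 = 15.01 ft/s. Hydraulic depth D_h = A/T = 28.61/8.141 = 3.514 ft.
Froude number Fr = V/√(g·D_h) = 15.01/√(32.2×3.514) = 1.41, which is greater than 1, so the flow is supercritical.

supercritical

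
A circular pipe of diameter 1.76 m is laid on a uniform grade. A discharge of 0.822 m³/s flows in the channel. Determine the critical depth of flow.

y_c = 0.437 m

At critical depth, Q² T / (g A³) = 1, i.e. A³/T = Q²/g = 0.822²/9.81 = 0.06888.
Try y = 0.553 m: A³/T = 0.1715 — too large.
Try y = 0.437 m: A³/T = 0.06873 — close enough.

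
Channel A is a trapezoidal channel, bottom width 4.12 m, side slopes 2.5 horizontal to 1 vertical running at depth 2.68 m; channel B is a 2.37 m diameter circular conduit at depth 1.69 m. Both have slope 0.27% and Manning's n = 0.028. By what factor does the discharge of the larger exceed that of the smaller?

14.6

Channel A: With bottom width b = 4.12 m and side slope z = 2.5: A = (b + zy)y = (4.12 + 2.5×2.68)×2.68 = 29 m²; P = b + 2y√(1+z²) = 4.12 + 2×2.68×2.693 = 18.55 m. Hydraulic radius R = A/P = 29/18.55 = 1.563 m. Q_A = (1/0.028)·29·1.563^(2/3)·√0.0027 = 72.48 m³/s.
Channel B: For a circular section of diameter D = 2.37 m at depth y = 1.69 m, the central angle is θ = 2 arccos(1 − 2y/D) = 4.022 rad. Then A = (D²/8)(θ − sin θ) = 3.365 m² and P = Dθ/2 = 4.766 m. Hydraulic radius R = A/P = 3.365/4.766 = 0.7061 m. Q_B = (1/0.028)·3.365·0.7061^(2/3)·√0.0027 = 4.952 m³/s.
The larger discharge is 72.48 m³/s and the smaller is 4.952 m³/s; the ratio is 14.6.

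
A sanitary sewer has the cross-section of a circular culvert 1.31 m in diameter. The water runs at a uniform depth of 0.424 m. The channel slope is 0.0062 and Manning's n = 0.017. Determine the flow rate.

For a circular section of diameter D = 1.31 m at depth y = 0.424 m, the central angle is θ = 2 arccos(1 − 2y/D) = 2.421 rad. Then A = (D²/8)(θ − sin θ) = 0.3777 m² and P = Dθ/2 = 1.586 m.
Hydraulic radius R = A/P = 0.3777/1.586 = 0.2382 m.
Manning's equation: Q = (1/n) A R^(2/3) S^(1/2) = (1/0.017) × 0.3777 × 0.2382^(2/3) × 0.0062^(1/2) = 0.672 m³/s.

Q = 0.672 m³/s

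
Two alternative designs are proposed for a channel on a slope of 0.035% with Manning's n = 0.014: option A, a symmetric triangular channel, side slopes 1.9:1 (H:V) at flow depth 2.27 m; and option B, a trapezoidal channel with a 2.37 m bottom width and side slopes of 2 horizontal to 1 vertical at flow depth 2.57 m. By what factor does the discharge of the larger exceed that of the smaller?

2.45

Channel A: For a triangular section with side slope z = 1.9: A = zy² = 1.9×2.27² = 9.791 m²; P = 2y√(1+z²) = 2×2.27×2.147 = 9.748 m. Hydraulic radius R = A/P = 9.791/9.748 = 1.004 m. Q_A = (1/0.014)·9.791·1.004^(2/3)·√0.00035 = 13.12 m³/s.
Channel B: With bottom width b = 2.37 m and side slope z = 2: A = (b + zy)y = (2.37 + 2×2.57)×2.57 = 19.3 m²; P = b + 2y√(1+z²) = 2.37 + 2×2.57×2.236 = 13.86 m. Hydraulic radius R = A/P = 19.3/13.86 = 1.392 m. Q_B = (1/0.014)·19.3·1.392^(2/3)·√0.00035 = 32.16 m³/s.
The larger discharge is 32.16 m³/s and the smaller is 13.12 m³/s; the ratio is 2.45.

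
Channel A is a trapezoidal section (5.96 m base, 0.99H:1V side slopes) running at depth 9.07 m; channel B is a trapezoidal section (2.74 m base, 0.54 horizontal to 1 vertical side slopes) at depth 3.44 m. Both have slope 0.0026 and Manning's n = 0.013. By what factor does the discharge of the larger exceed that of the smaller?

17.3

Channel A: With bottom width b = 5.96 m and side slope z = 0.99: A = (b + zy)y = (5.96 + 0.99×9.07)×9.07 = 135.5 m²; P = b + 2y√(1+z²) = 5.96 + 2×9.07×1.407 = 31.49 m. Hydraulic radius R = A/P = 135.5/31.49 = 4.303 m. Q_A = (1/0.013)·135.5·4.303^(2/3)·√0.0026 = 1406 m³/s.
Channel B: With bottom width b = 2.74 m and side slope z = 0.54: A = (b + zy)y = (2.74 + 0.54×3.44)×3.44 = 15.82 m²; P = b + 2y√(1+z²) = 2.74 + 2×3.44×1.136 = 10.56 m. Hydraulic radius R = A/P = 15.82/10.56 = 1.498 m. Q_B = (1/0.013)·15.82·1.498^(2/3)·√0.0026 = 81.21 m³/s.
The larger discharge is 1406 m³/s and the smaller is 81.21 m³/s; the ratio is 17.3.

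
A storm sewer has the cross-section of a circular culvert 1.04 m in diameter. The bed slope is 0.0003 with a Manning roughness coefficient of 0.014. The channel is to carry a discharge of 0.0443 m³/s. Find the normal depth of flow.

y_n = 0.226 m

Manning's equation rearranged: A R^(2/3) = nQ / (1·√S) = 0.014 × 0.0443 / (√0.0003) = 0.03581.
Try y = 0.245 m: A R^(2/3) = 0.04212 — over.
Try y = 0.226 m: A R^(2/3) = 0.03583 — matches.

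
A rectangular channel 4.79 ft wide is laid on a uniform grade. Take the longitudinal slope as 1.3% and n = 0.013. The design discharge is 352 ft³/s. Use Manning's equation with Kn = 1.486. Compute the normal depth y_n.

Manning's equation rearranged: A R^(2/3) = nQ / (1.486·√S) = 0.013 × 352 / (1.486 × √0.013) = 27.01.
Try y = 5.28 ft: A R^(2/3) = 35.28 — high.
Try y = 3.02 ft: A R^(2/3) = 17.54 — low.
Try y = 4.24 ft: A R^(2/3) = 26.97 — close enough.

y_n = 4.24 ft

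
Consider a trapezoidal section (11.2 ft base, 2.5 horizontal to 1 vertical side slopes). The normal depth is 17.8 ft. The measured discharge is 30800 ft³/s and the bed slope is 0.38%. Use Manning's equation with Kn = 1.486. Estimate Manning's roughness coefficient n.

With bottom width b = 11.2 ft and side slope z = 2.5: A = (b + zy)y = (11.2 + 2.5×17.8)×17.8 = 991.5 ft²; P = b + 2y√(1+z²) = 11.2 + 2×17.8×2.693 = 107.1 ft.
Hydraulic radius R = A/P = 991.5/107.1 = 9.261 ft.
Rearranging Manning's equation: n = (1.486/Q) A R^(2/3) S^(1/2) = (1.486/30800) × 991.5 × 9.261^(2/3) × √0.0038 = 0.013.

n = 0.013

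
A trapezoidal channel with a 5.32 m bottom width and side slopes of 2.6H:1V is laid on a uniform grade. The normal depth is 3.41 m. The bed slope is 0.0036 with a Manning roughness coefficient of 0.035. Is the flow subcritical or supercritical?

With bottom width b = 5.32 m and side slope z = 2.6: A = (b + zy)y = (5.32 + 2.6×3.41)×3.41 = 48.37 m²; P = b + 2y√(1+z²) = 5.32 + 2×3.41×2.786 = 24.32 m.
Hydraulic radius R = A/P = 48.37/24.32 = 1.989 m.
V = (1/n) R^(2/3) √S = (1/0.035) × 1.989^(2/3) × √0.0036 = 2.711 m/s. Hydraulic depth D_h = A/T = 48.37/23.05 = 2.098 m.
Froude number Fr = V/√(g·D_h) = 2.711/√(9.81×2.098) = 0.598, which is less than 1, so the flow is subcritical.

subcritical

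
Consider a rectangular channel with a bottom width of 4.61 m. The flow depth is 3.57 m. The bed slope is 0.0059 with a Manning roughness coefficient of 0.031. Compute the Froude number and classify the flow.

subcritical

Flow area A = b·y = 4.61 × 3.57 = 16.46 m². Wetted perimeter P = b + 2y = 4.61 + 2×3.57 = 11.75 m.
Hydraulic radius R = A/P = 16.46/11.75 = 1.401 m.
V = (1/n) R^(2/3) √S = (1/0.031) × 1.401^(2/3) × √0.0059 = 3.102 m/s. Hydraulic depth D_h = A/T = 16.46/4.61 = 3.57 m.
Froude number Fr = V/√(g·D_h) = 3.102/√(9.81×3.57) = 0.524, which is less than 1, so the flow is subcritical.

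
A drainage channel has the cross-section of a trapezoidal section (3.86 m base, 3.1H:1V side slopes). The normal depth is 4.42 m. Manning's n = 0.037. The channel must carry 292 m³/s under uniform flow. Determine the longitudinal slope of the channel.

S = 0.00611

With bottom width b = 3.86 m and side slope z = 3.1: A = (b + zy)y = (3.86 + 3.1×4.42)×4.42 = 77.62 m²; P = b + 2y√(1+z²) = 3.86 + 2×4.42×3.257 = 32.65 m.
Hydraulic radius R = A/P = 77.62/32.65 = 2.377 m.
From Manning's equation, S = [nQ / (1 A R^(2/3))]² = [0.037 × 292 / (1 × 77.62 × 2.377^(2/3))]² = 0.00611.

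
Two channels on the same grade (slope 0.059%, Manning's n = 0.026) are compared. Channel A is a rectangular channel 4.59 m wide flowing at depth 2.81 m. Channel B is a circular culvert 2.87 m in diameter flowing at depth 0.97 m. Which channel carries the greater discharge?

channel A

Channel A: Flow area A = b·y = 4.59 × 2.81 = 12.9 m². Wetted perimeter P = b + 2y = 4.59 + 2×2.81 = 10.21 m. Hydraulic radius R = A/P = 12.9/10.21 = 1.263 m. Q_A = (1/0.026)·12.9·1.263^(2/3)·√0.00059 = 14.08 m³/s.
Channel B: For a circular section of diameter D = 2.87 m at depth y = 0.97 m, the central angle is θ = 2 arccos(1 − 2y/D) = 2.482 rad. Then A = (D²/8)(θ − sin θ) = 1.924 m² and P = Dθ/2 = 3.561 m. Hydraulic radius R = A/P = 1.924/3.561 = 0.5402 m. Q_B = (1/0.026)·1.924·0.5402^(2/3)·√0.00059 = 1.192 m³/s.
Q_A = 14.08 m³/s vs Q_B = 1.192 m³/s, so channel A carries more.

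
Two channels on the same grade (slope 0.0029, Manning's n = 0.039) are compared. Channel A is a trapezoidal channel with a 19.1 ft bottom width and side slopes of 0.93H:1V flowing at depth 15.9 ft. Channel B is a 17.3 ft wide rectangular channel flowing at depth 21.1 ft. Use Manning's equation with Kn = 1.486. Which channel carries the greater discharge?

Channel A: With bottom width b = 19.1 ft and side slope z = 0.93: A = (b + zy)y = (19.1 + 0.93×15.9)×15.9 = 538.8 ft²; P = b + 2y√(1+z²) = 19.1 + 2×15.9×1.366 = 62.53 ft. Hydraulic radius R = A/P = 538.8/62.53 = 8.617 ft. Q_A = (1.486/0.039)·538.8·8.617^(2/3)·√0.0029 = 4647 ft³/s.
Channel B: Flow area A = b·y = 17.3 × 21.1 = 365 ft². Wetted perimeter P = b + 2y = 17.3 + 2×21.1 = 59.5 ft. Hydraulic radius R = A/P = 365/59.5 = 6.135 ft. Q_B = (1.486/0.039)·365·6.135^(2/3)·√0.0029 = 2510 ft³/s.
Q_A = 4647 ft³/s vs Q_B = 2510 ft³/s, so channel A carries more.

channel A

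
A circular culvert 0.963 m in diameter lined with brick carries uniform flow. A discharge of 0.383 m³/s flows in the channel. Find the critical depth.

y_c = 0.351 m

At critical depth, Q² T / (g A³) = 1, i.e. A³/T = Q²/g = 0.383²/9.81 = 0.01495.
At y = 0.401 m: A³/T = 0.0249 — over.
At y = 0.351 m: A³/T = 0.01492 — ≈ 0.01495.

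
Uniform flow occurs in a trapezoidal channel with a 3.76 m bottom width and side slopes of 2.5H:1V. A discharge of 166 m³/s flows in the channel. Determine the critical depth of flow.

y_c = 3.23 m

At critical depth, Q² T / (g A³) = 1, i.e. A³/T = Q²/g = 166²/9.81 = 2809.
At y = 2.77 m: A³/T = 1472 — low.
At y = 4.02 m: A³/T = 7171 — high.
At y = 3.23 m: A³/T = 2806 — matches.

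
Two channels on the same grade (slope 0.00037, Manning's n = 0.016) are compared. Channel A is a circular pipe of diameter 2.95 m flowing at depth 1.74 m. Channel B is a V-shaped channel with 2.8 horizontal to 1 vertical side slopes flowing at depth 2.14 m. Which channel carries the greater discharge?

Channel A: For a circular section of diameter D = 2.95 m at depth y = 1.74 m, the central angle is θ = 2 arccos(1 − 2y/D) = 3.503 rad. Then A = (D²/8)(θ − sin θ) = 4.195 m² and P = Dθ/2 = 5.167 m. Hydraulic radius R = A/P = 4.195/5.167 = 0.8119 m. Q_A = (1/0.016)·4.195·0.8119^(2/3)·√0.00037 = 4.389 m³/s.
Channel B: For a triangular section with side slope z = 2.8: A = zy² = 2.8×2.14² = 12.82 m²; P = 2y√(1+z²) = 2×2.14×2.973 = 12.73 m. Hydraulic radius R = A/P = 12.82/12.73 = 1.008 m. Q_B = (1/0.016)·12.82·1.008^(2/3)·√0.00037 = 15.49 m³/s.
Q_A = 4.389 m³/s vs Q_B = 15.49 m³/s, so channel B carries more.

channel B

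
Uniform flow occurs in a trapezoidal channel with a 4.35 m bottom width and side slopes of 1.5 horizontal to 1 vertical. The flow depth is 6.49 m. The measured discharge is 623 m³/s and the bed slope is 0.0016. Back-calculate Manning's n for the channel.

With bottom width b = 4.35 m and side slope z = 1.5: A = (b + zy)y = (4.35 + 1.5×6.49)×6.49 = 91.41 m²; P = b + 2y√(1+z²) = 4.35 + 2×6.49×1.803 = 27.75 m.
Hydraulic radius R = A/P = 91.41/27.75 = 3.294 m.
Rearranging Manning's equation: n = (1/Q) A R^(2/3) S^(1/2) = (1/623) × 91.41 × 3.294^(2/3) × √0.0016 = 0.013.

n = 0.013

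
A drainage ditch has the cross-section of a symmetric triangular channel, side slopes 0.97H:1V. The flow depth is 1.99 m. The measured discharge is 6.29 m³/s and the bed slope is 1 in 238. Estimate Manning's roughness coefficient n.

For a triangular section with side slope z = 0.97: A = zy² = 0.97×1.99² = 3.841 m²; P = 2y√(1+z²) = 2×1.99×1.393 = 5.545 m.
Hydraulic radius R = A/P = 3.841/5.545 = 0.6928 m.
Rearranging Manning's equation: n = (1/Q) A R^(2/3) S^(1/2) = (1/6.29) × 3.841 × 0.6928^(2/3) × √0.004202 = 0.031.

n = 0.031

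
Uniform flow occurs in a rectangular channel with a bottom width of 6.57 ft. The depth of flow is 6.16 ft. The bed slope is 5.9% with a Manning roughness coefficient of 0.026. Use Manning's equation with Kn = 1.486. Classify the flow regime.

supercritical

Flow area A = b·y = 6.57 × 6.16 = 40.47 ft². Wetted perimeter P = b + 2y = 6.57 + 2×6.16 = 18.89 ft.
Hydraulic radius R = A/P = 40.47/18.89 = 2.142 ft.
V = (1.486/n) R^(2/3) √S = (1.486/0.026) × 2.142^(2/3) × √0.059 = 23.07 ft/s. Hydraulic depth D_h = A/T = 40.47/6.57 = 6.16 ft.
Froude number Fr = V/√(g·D_h) = 23.07/√(32.2×6.16) = 1.64, which is greater than 1, so the flow is supercritical.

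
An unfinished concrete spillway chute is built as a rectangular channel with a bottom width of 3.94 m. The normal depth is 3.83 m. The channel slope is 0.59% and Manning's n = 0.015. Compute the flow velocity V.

V = 6.1 m/s

Flow area A = b·y = 3.94 × 3.83 = 15.09 m². Wetted perimeter P = b + 2y = 3.94 + 2×3.83 = 11.6 m.
Hydraulic radius R = A/P = 15.09/11.6 = 1.301 m.
From Manning's equation, V = (1/n) R^(2/3) S^(1/2) = (1/0.015) × 1.301^(2/3) × 0.0059^(1/2) = 6.1 m/s.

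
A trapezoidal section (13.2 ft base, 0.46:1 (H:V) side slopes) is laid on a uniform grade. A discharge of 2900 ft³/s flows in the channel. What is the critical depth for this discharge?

y_c = 10.1 ft

At critical depth, Q² T / (g A³) = 1, i.e. A³/T = Q²/g = 2900²/32.2 = 261200.
Trying y = 8 ft: A³/T = 119800 — too small.
Trying y = 10.1 ft: A³/T = 260400 — matches.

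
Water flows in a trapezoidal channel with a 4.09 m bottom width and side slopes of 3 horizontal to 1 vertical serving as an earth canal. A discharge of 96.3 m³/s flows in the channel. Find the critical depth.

At critical depth, Q² T / (g A³) = 1, i.e. A³/T = Q²/g = 96.3²/9.81 = 945.3.
Try y = 1.92 m: A³/T = 433.3 — short.
Try y = 2.58 m: A³/T = 1453 — over.
Try y = 2.33 m: A³/T = 952.2 — close enough.

y_c = 2.33 m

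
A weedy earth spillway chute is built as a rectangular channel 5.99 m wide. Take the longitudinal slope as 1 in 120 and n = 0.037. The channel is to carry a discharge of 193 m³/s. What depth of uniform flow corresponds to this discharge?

Manning's equation rearranged: A R^(2/3) = nQ / (1·√S) = 0.037 × 193 / (√0.008333) = 78.23.
At y = 9.79 m: A R^(2/3) = 102 — too large.
At y = 6.37 m: A R^(2/3) = 61.32 — too small.
At y = 7.8 m: A R^(2/3) = 78.17 — ≈ 78.23.

y_n = 7.8 m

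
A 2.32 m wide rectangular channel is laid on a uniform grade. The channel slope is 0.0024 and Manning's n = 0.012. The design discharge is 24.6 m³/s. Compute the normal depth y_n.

y_n = 2.94 m

Manning's equation rearranged: A R^(2/3) = nQ / (1·√S) = 0.012 × 24.6 / (√0.0024) = 6.026.
Trying y = 2.28 m: A R^(2/3) = 4.439 — low.
Trying y = 3.31 m: A R^(2/3) = 6.939 — high.
Trying y = 2.94 m: A R^(2/3) = 6.033 — ≈ 6.026.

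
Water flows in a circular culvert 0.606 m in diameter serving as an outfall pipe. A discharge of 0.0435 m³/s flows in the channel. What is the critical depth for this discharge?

At critical depth, Q² T / (g A³) = 1, i.e. A³/T = Q²/g = 0.0435²/9.81 = 0.0001929.
Try y = 0.152 m: A³/T = 0.000346 — over.
Try y = 0.0981 m: A³/T = 0.00006228 — short.
Try y = 0.131 m: A³/T = 0.0001937 — ≈ 0.0001929.

y_c = 0.131 m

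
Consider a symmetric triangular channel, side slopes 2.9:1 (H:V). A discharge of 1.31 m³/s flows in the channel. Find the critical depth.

At critical depth, Q² T / (g A³) = 1, i.e. A³/T = Q²/g = 1.31²/9.81 = 0.1749.
Trying y = 0.661 m: A³/T = 0.5306 — over.
Trying y = 0.401 m: A³/T = 0.0436 — short.
Trying y = 0.529 m: A³/T = 0.1742 — close enough.

y_c = 0.529 m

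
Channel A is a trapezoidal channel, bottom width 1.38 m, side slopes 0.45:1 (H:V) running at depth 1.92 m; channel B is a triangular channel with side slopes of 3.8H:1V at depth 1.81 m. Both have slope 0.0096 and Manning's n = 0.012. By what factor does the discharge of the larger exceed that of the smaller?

3.15

Channel A: With bottom width b = 1.38 m and side slope z = 0.45: A = (b + zy)y = (1.38 + 0.45×1.92)×1.92 = 4.308 m²; P = b + 2y√(1+z²) = 1.38 + 2×1.92×1.097 = 5.591 m. Hydraulic radius R = A/P = 4.308/5.591 = 0.7706 m. Q_A = (1/0.012)·4.308·0.7706^(2/3)·√0.0096 = 29.57 m³/s.
Channel B: For a triangular section with side slope z = 3.8: A = zy² = 3.8×1.81² = 12.45 m²; P = 2y√(1+z²) = 2×1.81×3.929 = 14.22 m. Hydraulic radius R = A/P = 12.45/14.22 = 0.8752 m. Q_B = (1/0.012)·12.45·0.8752^(2/3)·√0.0096 = 93 m³/s.
The larger discharge is 93 m³/s and the smaller is 29.57 m³/s; the ratio is 3.15.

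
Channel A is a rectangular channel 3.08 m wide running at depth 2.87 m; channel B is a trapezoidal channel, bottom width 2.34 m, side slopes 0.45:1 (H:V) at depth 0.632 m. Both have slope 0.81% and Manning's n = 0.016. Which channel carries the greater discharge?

Channel A: Flow area A = b·y = 3.08 × 2.87 = 8.84 m². Wetted perimeter P = b + 2y = 3.08 + 2×2.87 = 8.82 m. Hydraulic radius R = A/P = 8.84/8.82 = 1.002 m. Q_A = (1/0.016)·8.84·1.002^(2/3)·√0.0081 = 49.8 m³/s.
Channel B: With bottom width b = 2.34 m and side slope z = 0.45: A = (b + zy)y = (2.34 + 0.45×0.632)×0.632 = 1.659 m²; P = b + 2y√(1+z²) = 2.34 + 2×0.632×1.097 = 3.726 m. Hydraulic radius R = A/P = 1.659/3.726 = 0.4451 m. Q_B = (1/0.016)·1.659·0.4451^(2/3)·√0.0081 = 5.439 m³/s.
Q_A = 49.8 m³/s vs Q_B = 5.439 m³/s, so channel A carries more.

channel A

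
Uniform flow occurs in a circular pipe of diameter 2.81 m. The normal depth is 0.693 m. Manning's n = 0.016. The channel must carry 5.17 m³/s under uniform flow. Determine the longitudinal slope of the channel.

For a circular section of diameter D = 2.81 m at depth y = 0.693 m, the central angle is θ = 2 arccos(1 − 2y/D) = 2.079 rad. Then A = (D²/8)(θ − sin θ) = 1.189 m² and P = Dθ/2 = 2.921 m.
Hydraulic radius R = A/P = 1.189/2.921 = 0.4072 m.
From Manning's equation, S = [nQ / (1 A R^(2/3))]² = [0.016 × 5.17 / (1 × 1.189 × 0.4072^(2/3))]² = 0.016.

S = 0.016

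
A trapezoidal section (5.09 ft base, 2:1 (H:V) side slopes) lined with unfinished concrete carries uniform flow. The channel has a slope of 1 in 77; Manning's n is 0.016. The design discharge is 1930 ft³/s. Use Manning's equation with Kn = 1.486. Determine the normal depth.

y_n = 5.49 ft

Manning's equation rearranged: A R^(2/3) = nQ / (1.486·√S) = 0.016 × 1930 / (1.486 × √0.01299) = 182.3.
Try y = 4.09 ft: A R^(2/3) = 95.15 — short.
Try y = 6.47 ft: A R^(2/3) = 265.2 — over.
Try y = 5.49 ft: A R^(2/3) = 182.5 — matches.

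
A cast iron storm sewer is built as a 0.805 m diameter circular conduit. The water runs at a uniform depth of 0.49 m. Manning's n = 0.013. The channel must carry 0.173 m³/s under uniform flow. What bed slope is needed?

S = 0.000351

For a circular section of diameter D = 0.805 m at depth y = 0.49 m, the central angle is θ = 2 arccos(1 − 2y/D) = 3.58 rad. Then A = (D²/8)(θ − sin θ) = 0.3244 m² and P = Dθ/2 = 1.441 m.
Hydraulic radius R = A/P = 0.3244/1.441 = 0.2251 m.
From Manning's equation, S = [nQ / (1 A R^(2/3))]² = [0.013 × 0.173 / (1 × 0.3244 × 0.2251^(2/3))]² = 0.000351.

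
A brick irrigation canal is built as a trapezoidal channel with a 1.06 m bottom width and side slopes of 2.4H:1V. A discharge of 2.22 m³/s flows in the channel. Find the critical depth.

y_c = 0.524 m

At critical depth, Q² T / (g A³) = 1, i.e. A³/T = Q²/g = 2.22²/9.81 = 0.5024.
At y = 0.6 m: A³/T = 0.8566 — over.
At y = 0.436 m: A³/T = 0.2457 — short.
At y = 0.524 m: A³/T = 0.501 — ≈ 0.5024.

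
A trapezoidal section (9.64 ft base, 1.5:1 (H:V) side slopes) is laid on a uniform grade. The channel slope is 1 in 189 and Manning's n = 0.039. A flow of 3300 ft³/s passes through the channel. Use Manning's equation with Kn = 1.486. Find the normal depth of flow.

y_n = 12.3 ft

Manning's equation rearranged: A R^(2/3) = nQ / (1.486·√S) = 0.039 × 3300 / (1.486 × √0.005291) = 1191.
Try y = 10.7 ft: A R^(2/3) = 877.2 — too small.
Try y = 15 ft: A R^(2/3) = 1858 — too large.
Try y = 12.3 ft: A R^(2/3) = 1191 — close enough.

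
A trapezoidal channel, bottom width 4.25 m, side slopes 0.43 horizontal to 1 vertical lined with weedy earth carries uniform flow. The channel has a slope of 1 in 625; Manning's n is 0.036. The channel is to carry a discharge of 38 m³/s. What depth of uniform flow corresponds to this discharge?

Manning's equation rearranged: A R^(2/3) = nQ / (1·√S) = 0.036 × 38 / (√0.0016) = 34.2.
Trying y = 2.96 m: A R^(2/3) = 21.69 — low.
Trying y = 4.6 m: A R^(2/3) = 45.6 — high.
Trying y = 3.89 m: A R^(2/3) = 34.24 — matches.

y_n = 3.89 m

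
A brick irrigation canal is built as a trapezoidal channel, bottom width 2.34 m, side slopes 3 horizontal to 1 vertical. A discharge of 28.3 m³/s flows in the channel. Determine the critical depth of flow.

At critical depth, Q² T / (g A³) = 1, i.e. A³/T = Q²/g = 28.3²/9.81 = 81.64.
Try y = 1.09 m: A³/T = 25.75 — low.
Try y = 1.45 m: A³/T = 82.68 — matches.

y_c = 1.45 m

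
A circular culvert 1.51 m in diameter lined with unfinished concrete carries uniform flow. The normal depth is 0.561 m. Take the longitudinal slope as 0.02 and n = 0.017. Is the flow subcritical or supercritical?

For a circular section of diameter D = 1.51 m at depth y = 0.561 m, the central angle is θ = 2 arccos(1 − 2y/D) = 2.622 rad. Then A = (D²/8)(θ − sin θ) = 0.6057 m² and P = Dθ/2 = 1.98 m.
Hydraulic radius R = A/P = 0.6057/1.98 = 0.306 m.
V = (1/n) R^(2/3) √S = (1/0.017) × 0.306^(2/3) × √0.02 = 3.778 m/s. Hydraulic depth D_h = A/T = 0.6057/1.459 = 0.4151 m.
Froude number Fr = V/√(g·D_h) = 3.778/√(9.81×0.4151) = 1.87, which is greater than 1, so the flow is supercritical.

supercritical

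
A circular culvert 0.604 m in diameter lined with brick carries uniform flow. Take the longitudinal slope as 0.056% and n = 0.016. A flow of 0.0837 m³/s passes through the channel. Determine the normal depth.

Manning's equation rearranged: A R^(2/3) = nQ / (1·√S) = 0.016 × 0.0837 / (√0.00056) = 0.05659.
Try y = 0.304 m: A R^(2/3) = 0.04108 — low.
Try y = 0.427 m: A R^(2/3) = 0.0689 — high.
Try y = 0.371 m: A R^(2/3) = 0.05656 — matches.

y_n = 0.371 m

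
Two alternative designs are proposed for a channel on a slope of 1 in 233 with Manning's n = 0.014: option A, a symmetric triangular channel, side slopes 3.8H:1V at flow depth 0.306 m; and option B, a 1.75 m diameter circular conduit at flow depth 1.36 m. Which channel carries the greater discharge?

Channel A: For a triangular section with side slope z = 3.8: A = zy² = 3.8×0.306² = 0.3558 m²; P = 2y√(1+z²) = 2×0.306×3.929 = 2.405 m. Hydraulic radius R = A/P = 0.3558/2.405 = 0.148 m. Q_A = (1/0.014)·0.3558·0.148^(2/3)·√0.004292 = 0.4658 m³/s.
Channel B: For a circular section of diameter D = 1.75 m at depth y = 1.36 m, the central angle is θ = 2 arccos(1 − 2y/D) = 4.317 rad. Then A = (D²/8)(θ − sin θ) = 2.006 m² and P = Dθ/2 = 3.777 m. Hydraulic radius R = A/P = 2.006/3.777 = 0.531 m. Q_B = (1/0.014)·2.006·0.531^(2/3)·√0.004292 = 6.154 m³/s.
Q_A = 0.4658 m³/s vs Q_B = 6.154 m³/s, so channel B carries more.

channel B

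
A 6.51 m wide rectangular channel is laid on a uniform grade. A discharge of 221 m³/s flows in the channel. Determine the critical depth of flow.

y_c = 4.9 m

For a rectangular channel, critical depth y_c = (q²/g)^(1/3) where q = Q/b = 221/6.51 = 33.95 m²/s.
So y_c = (33.95²/9.81)^(1/3) = 4.9 m.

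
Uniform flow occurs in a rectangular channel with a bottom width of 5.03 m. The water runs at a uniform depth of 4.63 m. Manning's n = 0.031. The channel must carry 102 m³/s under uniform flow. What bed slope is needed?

Flow area A = b·y = 5.03 × 4.63 = 23.29 m². Wetted perimeter P = b + 2y = 5.03 + 2×4.63 = 14.29 m.
Hydraulic radius R = A/P = 23.29/14.29 = 1.63 m.
From Manning's equation, S = [nQ / (1 A R^(2/3))]² = [0.031 × 102 / (1 × 23.29 × 1.63^(2/3))]² = 0.00961.

S = 0.00961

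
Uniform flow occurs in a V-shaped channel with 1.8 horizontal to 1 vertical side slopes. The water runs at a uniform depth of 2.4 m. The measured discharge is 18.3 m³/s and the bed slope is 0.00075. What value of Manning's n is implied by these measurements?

For a triangular section with side slope z = 1.8: A = zy² = 1.8×2.4² = 10.37 m²; P = 2y√(1+z²) = 2×2.4×2.059 = 9.884 m.
Hydraulic radius R = A/P = 10.37/9.884 = 1.049 m.
Rearranging Manning's equation: n = (1/Q) A R^(2/3) S^(1/2) = (1/18.3) × 10.37 × 1.049^(2/3) × √0.00075 = 0.016.

n = 0.016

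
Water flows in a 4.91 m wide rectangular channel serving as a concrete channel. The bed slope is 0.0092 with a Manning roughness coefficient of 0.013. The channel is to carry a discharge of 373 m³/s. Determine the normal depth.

y_n = 6.93 m

Manning's equation rearranged: A R^(2/3) = nQ / (1·√S) = 0.013 × 373 / (√0.0092) = 50.55.
Trying y = 4.88 m: A R^(2/3) = 33.23 — too small.
Trying y = 8.71 m: A R^(2/3) = 65.95 — too large.
Trying y = 6.93 m: A R^(2/3) = 50.59 — matches.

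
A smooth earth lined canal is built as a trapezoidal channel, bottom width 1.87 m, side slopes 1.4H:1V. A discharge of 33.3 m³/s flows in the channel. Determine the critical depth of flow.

At critical depth, Q² T / (g A³) = 1, i.e. A³/T = Q²/g = 33.3²/9.81 = 113.
Trying y = 2.51 m: A³/T = 277.4 — high.
Trying y = 1.66 m: A³/T = 51.77 — low.
Trying y = 2.02 m: A³/T = 113.6 — matches.

y_c = 2.02 m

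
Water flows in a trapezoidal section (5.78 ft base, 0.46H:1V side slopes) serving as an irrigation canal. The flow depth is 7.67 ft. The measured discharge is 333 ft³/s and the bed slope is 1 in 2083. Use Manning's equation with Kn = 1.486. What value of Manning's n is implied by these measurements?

With bottom width b = 5.78 ft and side slope z = 0.46: A = (b + zy)y = (5.78 + 0.46×7.67)×7.67 = 71.39 ft²; P = b + 2y√(1+z²) = 5.78 + 2×7.67×1.101 = 22.67 ft.
Hydraulic radius R = A/P = 71.39/22.67 = 3.15 ft.
Rearranging Manning's equation: n = (1.486/Q) A R^(2/3) S^(1/2) = (1.486/333) × 71.39 × 3.15^(2/3) × √0.0004801 = 0.015.

n = 0.015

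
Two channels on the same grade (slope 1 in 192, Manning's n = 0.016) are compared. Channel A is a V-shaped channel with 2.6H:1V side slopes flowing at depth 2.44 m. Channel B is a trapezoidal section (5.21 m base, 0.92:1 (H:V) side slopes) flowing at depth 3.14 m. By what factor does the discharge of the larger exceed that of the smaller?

2.27

Channel A: For a triangular section with side slope z = 2.6: A = zy² = 2.6×2.44² = 15.48 m²; P = 2y√(1+z²) = 2×2.44×2.786 = 13.59 m. Hydraulic radius R = A/P = 15.48/13.59 = 1.139 m. Q_A = (1/0.016)·15.48·1.139^(2/3)·√0.005208 = 76.13 m³/s.
Channel B: With bottom width b = 5.21 m and side slope z = 0.92: A = (b + zy)y = (5.21 + 0.92×3.14)×3.14 = 25.43 m²; P = b + 2y√(1+z²) = 5.21 + 2×3.14×1.359 = 13.74 m. Hydraulic radius R = A/P = 25.43/13.74 = 1.85 m. Q_B = (1/0.016)·25.43·1.85^(2/3)·√0.005208 = 172.9 m³/s.
The larger discharge is 172.9 m³/s and the smaller is 76.13 m³/s; the ratio is 2.27.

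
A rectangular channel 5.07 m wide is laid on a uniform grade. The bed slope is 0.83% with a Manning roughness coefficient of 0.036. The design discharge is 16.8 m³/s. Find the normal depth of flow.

Manning's equation rearranged: A R^(2/3) = nQ / (1·√S) = 0.036 × 16.8 / (√0.0083) = 6.639.
Try y = 1.61 m: A R^(2/3) = 8.079 — over.
Try y = 1.25 m: A R^(2/3) = 5.629 — short.
Try y = 1.4 m: A R^(2/3) = 6.626 — matches.

y_n = 1.4 m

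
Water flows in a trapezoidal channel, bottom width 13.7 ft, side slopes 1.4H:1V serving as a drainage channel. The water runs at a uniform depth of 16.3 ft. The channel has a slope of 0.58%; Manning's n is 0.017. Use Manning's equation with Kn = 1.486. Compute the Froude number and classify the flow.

supercritical

With bottom width b = 13.7 ft and side slope z = 1.4: A = (b + zy)y = (13.7 + 1.4×16.3)×16.3 = 595.3 ft²; P = b + 2y√(1+z²) = 13.7 + 2×16.3×1.72 = 69.79 ft.
Hydraulic radius R = A/P = 595.3/69.79 = 8.53 ft.
V = (1.486/n) R^(2/3) √S = (1.486/0.017) × 8.53^(2/3) × √0.0058 = 27.79 ft/s. Hydraulic depth D_h = A/T = 595.3/59.34 = 10.03 ft.
Froude number Fr = V/√(g·D_h) = 27.79/√(32.2×10.03) = 1.55, which is greater than 1, so the flow is supercritical.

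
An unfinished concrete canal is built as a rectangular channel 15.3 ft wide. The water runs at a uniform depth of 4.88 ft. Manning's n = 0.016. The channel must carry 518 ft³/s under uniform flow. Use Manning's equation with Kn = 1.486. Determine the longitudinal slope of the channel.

S = 0.0013

Flow area A = b·y = 15.3 × 4.88 = 74.66 ft². Wetted perimeter P = b + 2y = 15.3 + 2×4.88 = 25.06 ft.
Hydraulic radius R = A/P = 74.66/25.06 = 2.979 ft.
From Manning's equation, S = [nQ / (1.486 A R^(2/3))]² = [0.016 × 518 / (1.486 × 74.66 × 2.979^(2/3))]² = 0.0013.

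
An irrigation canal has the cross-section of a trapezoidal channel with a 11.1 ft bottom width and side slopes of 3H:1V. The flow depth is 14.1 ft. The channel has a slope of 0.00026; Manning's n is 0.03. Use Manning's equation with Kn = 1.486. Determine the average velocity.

V = 3.06 ft/s

With bottom width b = 11.1 ft and side slope z = 3: A = (b + zy)y = (11.1 + 3×14.1)×14.1 = 752.9 ft²; P = b + 2y√(1+z²) = 11.1 + 2×14.1×3.162 = 100.3 ft.
Hydraulic radius R = A/P = 752.9/100.3 = 7.509 ft.
From Manning's equation, V = (1.486/n) R^(2/3) S^(1/2) = (1.486/0.03) × 7.509^(2/3) × 0.00026^(1/2) = 3.06 ft/s.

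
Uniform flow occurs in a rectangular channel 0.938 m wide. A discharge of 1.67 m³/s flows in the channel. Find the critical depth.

y_c = 0.686 m

For a rectangular channel, critical depth y_c = (q²/g)^(1/3) where q = Q/b = 1.67/0.938 = 1.78 m²/s.
So y_c = (1.78²/9.81)^(1/3) = 0.686 m.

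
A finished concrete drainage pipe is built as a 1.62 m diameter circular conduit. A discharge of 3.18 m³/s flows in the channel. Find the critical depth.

y_c = 0.905 m

At critical depth, Q² T / (g A³) = 1, i.e. A³/T = Q²/g = 3.18²/9.81 = 1.031.
Trying y = 1.1 m: A³/T = 2.188 — too large.
Trying y = 0.905 m: A³/T = 1.032 — close enough.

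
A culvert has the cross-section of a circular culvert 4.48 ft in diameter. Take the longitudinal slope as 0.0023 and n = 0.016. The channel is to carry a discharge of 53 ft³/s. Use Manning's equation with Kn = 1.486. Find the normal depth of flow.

Manning's equation rearranged: A R^(2/3) = nQ / (1.486·√S) = 0.016 × 53 / (1.486 × √0.0023) = 11.9.
At y = 2.22 ft: A R^(2/3) = 8.371 — low.
At y = 3.15 ft: A R^(2/3) = 14.32 — high.
At y = 2.76 ft: A R^(2/3) = 11.89 — matches.

y_n = 2.76 ft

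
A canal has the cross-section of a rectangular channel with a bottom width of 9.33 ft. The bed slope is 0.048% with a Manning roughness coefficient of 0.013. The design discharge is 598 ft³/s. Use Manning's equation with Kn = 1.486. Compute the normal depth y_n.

y_n = 11.5 ft

Manning's equation rearranged: A R^(2/3) = nQ / (1.486·√S) = 0.013 × 598 / (1.486 × √0.00048) = 238.8.
Try y = 9.32 ft: A R^(2/3) = 185.2 — too small.
Try y = 14.4 ft: A R^(2/3) = 311.1 — too large.
Try y = 11.5 ft: A R^(2/3) = 238.7 — ≈ 238.8.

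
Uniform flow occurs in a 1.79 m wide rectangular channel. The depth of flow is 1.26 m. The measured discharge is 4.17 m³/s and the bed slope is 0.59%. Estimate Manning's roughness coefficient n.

n = 0.027

Flow area A = b·y = 1.79 × 1.26 = 2.255 m². Wetted perimeter P = b + 2y = 1.79 + 2×1.26 = 4.31 m.
Hydraulic radius R = A/P = 2.255/4.31 = 0.5233 m.
Rearranging Manning's equation: n = (1/Q) A R^(2/3) S^(1/2) = (1/4.17) × 2.255 × 0.5233^(2/3) × √0.0059 = 0.027.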